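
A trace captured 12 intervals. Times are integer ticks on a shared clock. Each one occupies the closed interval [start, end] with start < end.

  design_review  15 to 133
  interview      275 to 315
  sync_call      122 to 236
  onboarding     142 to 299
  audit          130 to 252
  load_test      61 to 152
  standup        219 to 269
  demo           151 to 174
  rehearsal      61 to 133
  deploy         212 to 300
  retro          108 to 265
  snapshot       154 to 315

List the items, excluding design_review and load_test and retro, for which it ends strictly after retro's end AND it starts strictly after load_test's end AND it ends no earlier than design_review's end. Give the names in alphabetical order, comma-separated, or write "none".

deploy, interview, snapshot, standup

Conditions: its end is strictly after retro's end (X.end > 265) AND its start is strictly after load_test's end (X.start > 152) AND its end is no earlier than design_review's end (X.end >= 133).
audit: end 252 > 265? ✗; start 130 > 152? ✗; end 252 >= 133? ✓ → no.
demo: end 174 > 265? ✗; start 151 > 152? ✗; end 174 >= 133? ✓ → no.
deploy: end 300 > 265? ✓; start 212 > 152? ✓; end 300 >= 133? ✓ → yes.
interview: end 315 > 265? ✓; start 275 > 152? ✓; end 315 >= 133? ✓ → yes.
onboarding: end 299 > 265? ✓; start 142 > 152? ✗; end 299 >= 133? ✓ → no.
rehearsal: end 133 > 265? ✗; start 61 > 152? ✗; end 133 >= 133? ✓ → no.
snapshot: end 315 > 265? ✓; start 154 > 152? ✓; end 315 >= 133? ✓ → yes.
standup: end 269 > 265? ✓; start 219 > 152? ✓; end 269 >= 133? ✓ → yes.
sync_call: end 236 > 265? ✗; start 122 > 152? ✗; end 236 >= 133? ✓ → no.
Result: deploy, interview, snapshot, standup.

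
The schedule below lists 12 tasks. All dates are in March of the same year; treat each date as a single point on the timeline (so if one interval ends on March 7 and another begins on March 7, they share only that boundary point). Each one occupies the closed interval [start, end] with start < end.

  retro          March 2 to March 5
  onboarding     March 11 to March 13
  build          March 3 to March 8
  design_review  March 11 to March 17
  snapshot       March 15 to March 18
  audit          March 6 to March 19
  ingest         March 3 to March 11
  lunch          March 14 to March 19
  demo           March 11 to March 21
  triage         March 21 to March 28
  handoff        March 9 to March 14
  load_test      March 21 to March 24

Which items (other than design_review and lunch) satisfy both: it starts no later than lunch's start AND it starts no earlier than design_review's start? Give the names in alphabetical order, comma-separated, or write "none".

demo, onboarding

Conditions: its start is no later than lunch's start (X.start <= March 14) AND its start is no earlier than design_review's start (X.start >= March 11).
audit: start March 6 <= March 14? ✓; start March 6 >= March 11? ✗ → no.
build: start March 3 <= March 14? ✓; start March 3 >= March 11? ✗ → no.
demo: start March 11 <= March 14? ✓; start March 11 >= March 11? ✓ → yes.
handoff: start March 9 <= March 14? ✓; start March 9 >= March 11? ✗ → no.
ingest: start March 3 <= March 14? ✓; start March 3 >= March 11? ✗ → no.
load_test: start March 21 <= March 14? ✗; start March 21 >= March 11? ✓ → no.
onboarding: start March 11 <= March 14? ✓; start March 11 >= March 11? ✓ → yes.
retro: start March 2 <= March 14? ✓; start March 2 >= March 11? ✗ → no.
snapshot: start March 15 <= March 14? ✗; start March 15 >= March 11? ✓ → no.
triage: start March 21 <= March 14? ✗; start March 21 >= March 11? ✓ → no.
Result: demo, onboarding.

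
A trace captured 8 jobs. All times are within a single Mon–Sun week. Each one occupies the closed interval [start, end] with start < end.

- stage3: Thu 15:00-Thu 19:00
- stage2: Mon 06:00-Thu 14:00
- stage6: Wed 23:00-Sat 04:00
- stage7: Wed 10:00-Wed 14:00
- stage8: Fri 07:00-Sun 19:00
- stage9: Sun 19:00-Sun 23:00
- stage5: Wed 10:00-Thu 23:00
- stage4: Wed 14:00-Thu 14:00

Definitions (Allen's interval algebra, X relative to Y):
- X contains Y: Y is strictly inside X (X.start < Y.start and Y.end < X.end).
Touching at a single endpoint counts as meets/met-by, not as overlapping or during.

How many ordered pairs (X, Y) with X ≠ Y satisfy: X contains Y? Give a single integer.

4

Checking all 56 ordered pairs for relation 'contains'; matching pairs in alphabetical order:
(stage2, stage7): stage2 contains stage7 ✓
(stage5, stage3): stage5 contains stage3 ✓
(stage5, stage4): stage5 contains stage4 ✓
(stage6, stage3): stage6 contains stage3 ✓
Count: 4.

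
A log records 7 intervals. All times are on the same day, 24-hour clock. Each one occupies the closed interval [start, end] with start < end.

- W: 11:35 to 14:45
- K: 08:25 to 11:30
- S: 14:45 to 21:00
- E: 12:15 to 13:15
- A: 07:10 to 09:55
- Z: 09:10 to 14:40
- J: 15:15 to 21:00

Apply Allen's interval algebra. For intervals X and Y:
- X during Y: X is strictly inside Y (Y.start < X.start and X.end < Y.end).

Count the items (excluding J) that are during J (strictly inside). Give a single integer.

Target J = [15:15, 21:00].
A [07:10, 09:55] → before → no.
E [12:15, 13:15] → before → no.
K [08:25, 11:30] → before → no.
S [14:45, 21:00] → finished-by → no.
W [11:35, 14:45] → before → no.
Z [09:10, 14:40] → before → no.
Total: 0.

0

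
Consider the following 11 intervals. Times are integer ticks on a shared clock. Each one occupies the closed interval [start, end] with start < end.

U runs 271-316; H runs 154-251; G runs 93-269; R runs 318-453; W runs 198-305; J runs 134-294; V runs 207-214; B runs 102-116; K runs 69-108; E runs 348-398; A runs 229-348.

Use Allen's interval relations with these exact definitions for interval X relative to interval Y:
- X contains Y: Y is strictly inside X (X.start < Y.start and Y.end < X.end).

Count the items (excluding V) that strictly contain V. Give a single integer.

Target V = [207, 214].
A [229, 348] → after → no.
B [102, 116] → before → no.
E [348, 398] → after → no.
G [93, 269] → contains → counts.
H [154, 251] → contains → counts.
J [134, 294] → contains → counts.
K [69, 108] → before → no.
R [318, 453] → after → no.
U [271, 316] → after → no.
W [198, 305] → contains → counts.
Total: 4.

4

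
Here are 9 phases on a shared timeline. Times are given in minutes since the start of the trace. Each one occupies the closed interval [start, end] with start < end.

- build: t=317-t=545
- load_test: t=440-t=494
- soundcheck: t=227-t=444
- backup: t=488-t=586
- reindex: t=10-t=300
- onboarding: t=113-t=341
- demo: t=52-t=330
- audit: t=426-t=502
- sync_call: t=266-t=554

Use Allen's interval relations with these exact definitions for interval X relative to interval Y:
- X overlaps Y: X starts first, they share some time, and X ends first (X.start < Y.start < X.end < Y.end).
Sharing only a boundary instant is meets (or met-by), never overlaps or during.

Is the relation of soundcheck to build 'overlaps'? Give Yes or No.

Yes

soundcheck = [t=227, t=444], build = [t=317, t=545].
Actual relation of soundcheck to build: overlaps.
Asked whether 'overlaps' holds → Yes.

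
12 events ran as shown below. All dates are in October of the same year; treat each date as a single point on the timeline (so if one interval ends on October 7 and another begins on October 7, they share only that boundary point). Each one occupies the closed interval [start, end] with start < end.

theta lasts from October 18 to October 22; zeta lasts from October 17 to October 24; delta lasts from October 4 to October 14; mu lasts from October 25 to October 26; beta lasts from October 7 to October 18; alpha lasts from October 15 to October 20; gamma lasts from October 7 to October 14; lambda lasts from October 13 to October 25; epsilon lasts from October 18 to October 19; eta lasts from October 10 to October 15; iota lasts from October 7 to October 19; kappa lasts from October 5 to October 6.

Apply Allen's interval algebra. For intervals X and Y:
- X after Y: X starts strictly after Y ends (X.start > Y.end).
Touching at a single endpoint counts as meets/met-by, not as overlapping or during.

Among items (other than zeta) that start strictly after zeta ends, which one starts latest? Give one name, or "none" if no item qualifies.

mu

Target zeta = [October 17, October 24].
alpha [October 15, October 20] → overlaps → excluded.
beta [October 7, October 18] → overlaps → excluded.
delta [October 4, October 14] → before → excluded.
epsilon [October 18, October 19] → during → excluded.
eta [October 10, October 15] → before → excluded.
gamma [October 7, October 14] → before → excluded.
iota [October 7, October 19] → overlaps → excluded.
kappa [October 5, October 6] → before → excluded.
lambda [October 13, October 25] → contains → excluded.
mu [October 25, October 26] → after → candidate.
theta [October 18, October 22] → during → excluded.
Among candidates, latest start is October 25 → mu.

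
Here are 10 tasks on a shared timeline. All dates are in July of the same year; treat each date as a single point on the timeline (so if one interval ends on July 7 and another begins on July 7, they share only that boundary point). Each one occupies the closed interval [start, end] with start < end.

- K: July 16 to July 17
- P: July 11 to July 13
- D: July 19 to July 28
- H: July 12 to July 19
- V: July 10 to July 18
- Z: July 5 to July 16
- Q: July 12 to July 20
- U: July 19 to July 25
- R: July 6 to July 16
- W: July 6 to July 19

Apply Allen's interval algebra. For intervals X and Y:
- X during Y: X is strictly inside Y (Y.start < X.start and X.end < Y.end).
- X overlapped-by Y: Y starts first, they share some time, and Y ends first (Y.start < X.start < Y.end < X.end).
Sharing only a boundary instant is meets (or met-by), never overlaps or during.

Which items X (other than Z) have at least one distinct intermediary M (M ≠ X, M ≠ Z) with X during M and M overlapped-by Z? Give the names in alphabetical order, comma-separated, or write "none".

Target Z = [July 5, July 16].
Intermediaries M with M overlapped-by Z: H, Q, V, W.
Via H — items with X during H: K.
Via Q — items with X during Q: K.
Via V — items with X during V: K, P.
Via W — items with X during W: K, P, V.
Union: K, P, V.

K, P, V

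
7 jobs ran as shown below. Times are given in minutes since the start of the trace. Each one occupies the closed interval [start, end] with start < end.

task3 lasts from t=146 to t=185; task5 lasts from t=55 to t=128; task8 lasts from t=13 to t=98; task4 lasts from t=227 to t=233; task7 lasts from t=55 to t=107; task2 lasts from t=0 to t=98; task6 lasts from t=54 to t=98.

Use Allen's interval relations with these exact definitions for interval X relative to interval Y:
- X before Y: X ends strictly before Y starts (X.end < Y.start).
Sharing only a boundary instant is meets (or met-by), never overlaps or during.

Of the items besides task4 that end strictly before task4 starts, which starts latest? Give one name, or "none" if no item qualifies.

Target task4 = [t=227, t=233].
task2 [t=0, t=98] → before → candidate.
task3 [t=146, t=185] → before → candidate.
task5 [t=55, t=128] → before → candidate.
task6 [t=54, t=98] → before → candidate.
task7 [t=55, t=107] → before → candidate.
task8 [t=13, t=98] → before → candidate.
Among candidates, latest start is t=146 → task3.

task3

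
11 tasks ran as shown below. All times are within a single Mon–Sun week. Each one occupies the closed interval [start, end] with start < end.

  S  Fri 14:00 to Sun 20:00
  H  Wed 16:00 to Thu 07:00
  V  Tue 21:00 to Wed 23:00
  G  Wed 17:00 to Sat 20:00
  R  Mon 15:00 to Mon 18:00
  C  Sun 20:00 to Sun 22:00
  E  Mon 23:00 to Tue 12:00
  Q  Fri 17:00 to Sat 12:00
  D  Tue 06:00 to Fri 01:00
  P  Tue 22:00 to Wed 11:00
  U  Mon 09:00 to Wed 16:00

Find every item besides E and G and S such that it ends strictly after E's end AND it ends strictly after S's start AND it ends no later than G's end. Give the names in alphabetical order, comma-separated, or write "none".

Conditions: its end is strictly after E's end (X.end > Tue 12:00) AND its end is strictly after S's start (X.end > Fri 14:00) AND its end is no later than G's end (X.end <= Sat 20:00).
C: end Sun 22:00 > Tue 12:00? ✓; end Sun 22:00 > Fri 14:00? ✓; end Sun 22:00 <= Sat 20:00? ✗ → no.
D: end Fri 01:00 > Tue 12:00? ✓; end Fri 01:00 > Fri 14:00? ✗; end Fri 01:00 <= Sat 20:00? ✓ → no.
H: end Thu 07:00 > Tue 12:00? ✓; end Thu 07:00 > Fri 14:00? ✗; end Thu 07:00 <= Sat 20:00? ✓ → no.
P: end Wed 11:00 > Tue 12:00? ✓; end Wed 11:00 > Fri 14:00? ✗; end Wed 11:00 <= Sat 20:00? ✓ → no.
Q: end Sat 12:00 > Tue 12:00? ✓; end Sat 12:00 > Fri 14:00? ✓; end Sat 12:00 <= Sat 20:00? ✓ → yes.
R: end Mon 18:00 > Tue 12:00? ✗; end Mon 18:00 > Fri 14:00? ✗; end Mon 18:00 <= Sat 20:00? ✓ → no.
U: end Wed 16:00 > Tue 12:00? ✓; end Wed 16:00 > Fri 14:00? ✗; end Wed 16:00 <= Sat 20:00? ✓ → no.
V: end Wed 23:00 > Tue 12:00? ✓; end Wed 23:00 > Fri 14:00? ✗; end Wed 23:00 <= Sat 20:00? ✓ → no.
Result: Q.

Q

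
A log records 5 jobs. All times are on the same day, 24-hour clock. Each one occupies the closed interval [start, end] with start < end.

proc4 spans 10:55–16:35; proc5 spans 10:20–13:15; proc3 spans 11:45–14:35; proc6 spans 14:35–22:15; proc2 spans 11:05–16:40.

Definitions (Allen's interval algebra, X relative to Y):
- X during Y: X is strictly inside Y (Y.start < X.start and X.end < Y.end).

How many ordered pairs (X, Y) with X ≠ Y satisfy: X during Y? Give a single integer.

Checking all 20 ordered pairs for relation 'during'; matching pairs in alphabetical order:
(proc3, proc2): proc3 during proc2 ✓
(proc3, proc4): proc3 during proc4 ✓
Count: 2.

2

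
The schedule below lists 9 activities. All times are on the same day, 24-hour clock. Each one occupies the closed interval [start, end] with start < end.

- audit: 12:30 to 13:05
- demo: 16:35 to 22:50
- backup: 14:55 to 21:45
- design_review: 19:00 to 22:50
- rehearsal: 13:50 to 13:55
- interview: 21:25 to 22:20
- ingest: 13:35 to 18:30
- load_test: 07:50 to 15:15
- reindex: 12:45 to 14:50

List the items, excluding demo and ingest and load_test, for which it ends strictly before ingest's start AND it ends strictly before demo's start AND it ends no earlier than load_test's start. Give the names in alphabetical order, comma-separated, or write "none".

Conditions: its end is strictly before ingest's start (X.end < 13:35) AND its end is strictly before demo's start (X.end < 16:35) AND its end is no earlier than load_test's start (X.end >= 07:50).
audit: end 13:05 < 13:35? ✓; end 13:05 < 16:35? ✓; end 13:05 >= 07:50? ✓ → yes.
backup: end 21:45 < 13:35? ✗; end 21:45 < 16:35? ✗; end 21:45 >= 07:50? ✓ → no.
design_review: end 22:50 < 13:35? ✗; end 22:50 < 16:35? ✗; end 22:50 >= 07:50? ✓ → no.
interview: end 22:20 < 13:35? ✗; end 22:20 < 16:35? ✗; end 22:20 >= 07:50? ✓ → no.
rehearsal: end 13:55 < 13:35? ✗; end 13:55 < 16:35? ✓; end 13:55 >= 07:50? ✓ → no.
reindex: end 14:50 < 13:35? ✗; end 14:50 < 16:35? ✓; end 14:50 >= 07:50? ✓ → no.
Result: audit.

audit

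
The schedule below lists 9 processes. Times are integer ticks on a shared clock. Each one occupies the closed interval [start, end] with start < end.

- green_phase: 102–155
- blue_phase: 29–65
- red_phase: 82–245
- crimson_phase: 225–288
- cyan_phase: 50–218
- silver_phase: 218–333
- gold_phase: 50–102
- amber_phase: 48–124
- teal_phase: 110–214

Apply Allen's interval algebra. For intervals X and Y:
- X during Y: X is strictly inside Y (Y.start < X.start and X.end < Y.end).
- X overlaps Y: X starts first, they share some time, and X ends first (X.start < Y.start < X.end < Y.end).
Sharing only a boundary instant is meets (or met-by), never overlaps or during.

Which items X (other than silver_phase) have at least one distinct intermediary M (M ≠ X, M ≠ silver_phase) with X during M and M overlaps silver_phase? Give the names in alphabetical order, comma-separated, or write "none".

Target silver_phase = [218, 333].
Intermediaries M with M overlaps silver_phase: red_phase.
Via red_phase — items with X during red_phase: green_phase, teal_phase.
Union: green_phase, teal_phase.

green_phase, teal_phase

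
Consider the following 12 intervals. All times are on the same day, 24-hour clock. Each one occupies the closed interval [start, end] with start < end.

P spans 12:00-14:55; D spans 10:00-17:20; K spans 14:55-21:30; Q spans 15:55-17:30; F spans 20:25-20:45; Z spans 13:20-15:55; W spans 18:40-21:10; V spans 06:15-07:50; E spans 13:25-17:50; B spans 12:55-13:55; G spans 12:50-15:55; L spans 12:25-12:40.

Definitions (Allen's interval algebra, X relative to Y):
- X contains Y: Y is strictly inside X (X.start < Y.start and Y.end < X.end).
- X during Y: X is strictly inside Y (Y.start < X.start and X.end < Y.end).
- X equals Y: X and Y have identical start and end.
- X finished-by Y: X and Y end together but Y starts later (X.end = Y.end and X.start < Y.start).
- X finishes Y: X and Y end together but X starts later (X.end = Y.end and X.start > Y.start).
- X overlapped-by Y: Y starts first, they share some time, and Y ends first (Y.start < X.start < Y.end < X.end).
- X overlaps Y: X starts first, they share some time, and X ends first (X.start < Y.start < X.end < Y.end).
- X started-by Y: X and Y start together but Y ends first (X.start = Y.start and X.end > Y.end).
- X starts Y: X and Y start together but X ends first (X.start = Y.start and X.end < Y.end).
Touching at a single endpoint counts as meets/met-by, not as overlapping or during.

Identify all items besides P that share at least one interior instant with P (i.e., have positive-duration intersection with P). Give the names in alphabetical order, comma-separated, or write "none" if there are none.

Target P = [12:00, 14:55].
B [12:55, 13:55] → during → yes.
D [10:00, 17:20] → contains → yes.
E [13:25, 17:50] → overlapped-by → yes.
F [20:25, 20:45] → after → no.
G [12:50, 15:55] → overlapped-by → yes.
K [14:55, 21:30] → met-by → no.
L [12:25, 12:40] → during → yes.
Q [15:55, 17:30] → after → no.
V [06:15, 07:50] → before → no.
W [18:40, 21:10] → after → no.
Z [13:20, 15:55] → overlapped-by → yes.
Result: B, D, E, G, L, Z.

B, D, E, G, L, Z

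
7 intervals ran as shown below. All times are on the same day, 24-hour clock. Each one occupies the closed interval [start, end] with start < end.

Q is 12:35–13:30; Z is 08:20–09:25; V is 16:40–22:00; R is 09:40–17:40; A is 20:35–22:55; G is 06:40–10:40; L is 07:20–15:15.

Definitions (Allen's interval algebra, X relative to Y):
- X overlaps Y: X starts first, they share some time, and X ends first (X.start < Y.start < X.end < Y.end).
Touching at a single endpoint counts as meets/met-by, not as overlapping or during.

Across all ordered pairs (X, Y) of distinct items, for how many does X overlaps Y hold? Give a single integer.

Checking all 42 ordered pairs for relation 'overlaps'; matching pairs in alphabetical order:
(G, L): G overlaps L ✓
(G, R): G overlaps R ✓
(L, R): L overlaps R ✓
(R, V): R overlaps V ✓
(V, A): V overlaps A ✓
Count: 5.

5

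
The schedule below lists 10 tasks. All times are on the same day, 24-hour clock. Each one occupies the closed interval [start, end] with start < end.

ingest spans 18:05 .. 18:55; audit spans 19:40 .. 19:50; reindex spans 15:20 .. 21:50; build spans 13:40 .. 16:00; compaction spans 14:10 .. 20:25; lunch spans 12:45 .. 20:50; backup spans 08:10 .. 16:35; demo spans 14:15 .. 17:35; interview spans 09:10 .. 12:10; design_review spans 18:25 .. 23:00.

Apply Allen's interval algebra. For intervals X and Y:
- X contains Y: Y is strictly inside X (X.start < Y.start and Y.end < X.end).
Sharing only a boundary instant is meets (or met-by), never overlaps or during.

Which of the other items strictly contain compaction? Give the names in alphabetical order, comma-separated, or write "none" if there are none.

lunch

Target compaction = [14:10, 20:25].
audit [19:40, 19:50] → during → no.
backup [08:10, 16:35] → overlaps → no.
build [13:40, 16:00] → overlaps → no.
demo [14:15, 17:35] → during → no.
design_review [18:25, 23:00] → overlapped-by → no.
ingest [18:05, 18:55] → during → no.
interview [09:10, 12:10] → before → no.
lunch [12:45, 20:50] → contains → yes.
reindex [15:20, 21:50] → overlapped-by → no.
Result: lunch.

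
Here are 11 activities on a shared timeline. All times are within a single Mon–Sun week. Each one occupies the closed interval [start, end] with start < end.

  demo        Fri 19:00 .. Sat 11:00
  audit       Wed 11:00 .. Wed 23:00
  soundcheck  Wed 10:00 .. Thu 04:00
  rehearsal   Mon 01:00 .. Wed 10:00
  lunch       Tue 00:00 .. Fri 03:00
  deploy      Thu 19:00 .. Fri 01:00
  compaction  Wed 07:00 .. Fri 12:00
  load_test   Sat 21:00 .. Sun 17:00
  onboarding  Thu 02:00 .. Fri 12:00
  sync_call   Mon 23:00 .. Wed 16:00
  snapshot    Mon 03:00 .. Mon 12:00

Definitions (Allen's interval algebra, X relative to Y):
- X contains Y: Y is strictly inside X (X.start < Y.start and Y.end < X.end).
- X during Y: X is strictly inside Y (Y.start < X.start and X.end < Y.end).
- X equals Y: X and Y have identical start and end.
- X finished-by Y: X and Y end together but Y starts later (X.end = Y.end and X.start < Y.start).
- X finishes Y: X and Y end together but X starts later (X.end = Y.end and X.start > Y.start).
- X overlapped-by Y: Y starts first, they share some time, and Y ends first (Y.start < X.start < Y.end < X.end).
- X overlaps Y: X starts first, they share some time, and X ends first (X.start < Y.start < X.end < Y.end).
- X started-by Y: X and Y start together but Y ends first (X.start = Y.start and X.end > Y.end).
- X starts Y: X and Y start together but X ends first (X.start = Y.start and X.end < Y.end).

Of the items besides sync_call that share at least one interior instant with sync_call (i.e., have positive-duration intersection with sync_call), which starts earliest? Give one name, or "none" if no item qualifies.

Target sync_call = [Mon 23:00, Wed 16:00].
audit [Wed 11:00, Wed 23:00] → overlapped-by → candidate.
compaction [Wed 07:00, Fri 12:00] → overlapped-by → candidate.
demo [Fri 19:00, Sat 11:00] → after → excluded.
deploy [Thu 19:00, Fri 01:00] → after → excluded.
load_test [Sat 21:00, Sun 17:00] → after → excluded.
lunch [Tue 00:00, Fri 03:00] → overlapped-by → candidate.
onboarding [Thu 02:00, Fri 12:00] → after → excluded.
rehearsal [Mon 01:00, Wed 10:00] → overlaps → candidate.
snapshot [Mon 03:00, Mon 12:00] → before → excluded.
soundcheck [Wed 10:00, Thu 04:00] → overlapped-by → candidate.
Among candidates, earliest start is Mon 01:00 → rehearsal.

rehearsal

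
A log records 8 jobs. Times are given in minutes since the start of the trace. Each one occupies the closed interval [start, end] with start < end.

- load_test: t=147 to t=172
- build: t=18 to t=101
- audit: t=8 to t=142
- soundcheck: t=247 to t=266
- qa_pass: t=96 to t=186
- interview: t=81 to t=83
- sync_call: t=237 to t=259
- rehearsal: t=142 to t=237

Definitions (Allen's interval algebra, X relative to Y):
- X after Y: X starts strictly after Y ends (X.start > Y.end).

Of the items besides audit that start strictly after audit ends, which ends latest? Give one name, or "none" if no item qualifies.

Target audit = [t=8, t=142].
build [t=18, t=101] → during → excluded.
interview [t=81, t=83] → during → excluded.
load_test [t=147, t=172] → after → candidate.
qa_pass [t=96, t=186] → overlapped-by → excluded.
rehearsal [t=142, t=237] → met-by → excluded.
soundcheck [t=247, t=266] → after → candidate.
sync_call [t=237, t=259] → after → candidate.
Among candidates, latest end is t=266 → soundcheck.

soundcheck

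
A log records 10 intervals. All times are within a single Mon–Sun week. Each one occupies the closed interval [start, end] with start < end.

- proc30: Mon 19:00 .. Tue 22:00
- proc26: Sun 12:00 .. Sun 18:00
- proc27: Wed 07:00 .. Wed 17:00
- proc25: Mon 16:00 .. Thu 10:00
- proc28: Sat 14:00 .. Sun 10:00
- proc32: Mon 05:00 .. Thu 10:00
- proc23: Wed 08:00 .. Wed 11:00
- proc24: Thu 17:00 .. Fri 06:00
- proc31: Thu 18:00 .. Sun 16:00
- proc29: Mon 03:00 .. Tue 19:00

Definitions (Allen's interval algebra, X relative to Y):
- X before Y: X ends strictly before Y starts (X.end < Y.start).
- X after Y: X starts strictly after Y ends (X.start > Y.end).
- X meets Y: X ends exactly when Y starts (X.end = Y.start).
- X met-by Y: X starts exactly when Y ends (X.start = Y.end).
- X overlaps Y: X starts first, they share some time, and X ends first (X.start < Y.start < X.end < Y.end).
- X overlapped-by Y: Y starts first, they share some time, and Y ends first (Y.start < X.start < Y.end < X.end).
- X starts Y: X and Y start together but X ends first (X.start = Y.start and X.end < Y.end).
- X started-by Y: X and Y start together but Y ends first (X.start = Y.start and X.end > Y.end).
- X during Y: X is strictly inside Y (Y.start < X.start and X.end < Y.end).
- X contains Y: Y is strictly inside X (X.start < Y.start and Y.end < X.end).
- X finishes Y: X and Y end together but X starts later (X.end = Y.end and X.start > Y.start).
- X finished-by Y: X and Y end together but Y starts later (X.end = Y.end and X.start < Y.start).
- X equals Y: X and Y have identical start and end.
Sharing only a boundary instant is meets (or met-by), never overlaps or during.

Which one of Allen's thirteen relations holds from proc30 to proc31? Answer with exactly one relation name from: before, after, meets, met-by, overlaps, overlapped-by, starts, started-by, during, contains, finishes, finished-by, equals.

before

proc30 = [Mon 19:00, Tue 22:00]; proc31 = [Thu 18:00, Sun 16:00].
Compare endpoints: proc30.start < proc31.start, proc30.start < proc31.end, proc30.end < proc31.start, proc30.end < proc31.end.
That pattern is 'before'.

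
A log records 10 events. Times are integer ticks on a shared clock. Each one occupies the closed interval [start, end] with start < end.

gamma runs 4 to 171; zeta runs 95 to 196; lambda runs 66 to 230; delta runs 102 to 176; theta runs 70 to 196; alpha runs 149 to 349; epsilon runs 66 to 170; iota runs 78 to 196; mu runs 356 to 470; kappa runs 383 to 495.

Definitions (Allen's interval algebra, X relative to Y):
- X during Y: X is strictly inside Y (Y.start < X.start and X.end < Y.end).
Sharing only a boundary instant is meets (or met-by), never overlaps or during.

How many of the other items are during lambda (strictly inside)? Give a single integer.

4

Target lambda = [66, 230].
alpha [149, 349] → overlapped-by → no.
delta [102, 176] → during → counts.
epsilon [66, 170] → starts → no.
gamma [4, 171] → overlaps → no.
iota [78, 196] → during → counts.
kappa [383, 495] → after → no.
mu [356, 470] → after → no.
theta [70, 196] → during → counts.
zeta [95, 196] → during → counts.
Total: 4.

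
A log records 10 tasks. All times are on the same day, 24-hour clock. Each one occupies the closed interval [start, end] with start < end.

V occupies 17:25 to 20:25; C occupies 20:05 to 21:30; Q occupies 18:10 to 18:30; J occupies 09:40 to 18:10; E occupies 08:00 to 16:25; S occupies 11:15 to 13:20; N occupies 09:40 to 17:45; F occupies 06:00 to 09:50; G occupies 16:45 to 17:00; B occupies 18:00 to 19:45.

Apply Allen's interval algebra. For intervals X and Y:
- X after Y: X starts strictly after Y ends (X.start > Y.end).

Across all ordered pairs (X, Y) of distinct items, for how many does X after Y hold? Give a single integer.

Checking all 90 ordered pairs for relation 'after'; matching pairs in alphabetical order:
(B, E): B after E ✓
(B, F): B after F ✓
(B, G): B after G ✓
(B, N): B after N ✓
(B, S): B after S ✓
(C, B): C after B ✓
(C, E): C after E ✓
(C, F): C after F ✓
(C, G): C after G ✓
(C, J): C after J ✓
(C, N): C after N ✓
(C, Q): C after Q ✓
(C, S): C after S ✓
(G, E): G after E ✓
(G, F): G after F ✓
(G, S): G after S ✓
(Q, E): Q after E ✓
(Q, F): Q after F ✓
(Q, G): Q after G ✓
(Q, N): Q after N ✓
(Q, S): Q after S ✓
(S, F): S after F ✓
(V, E): V after E ✓
(V, F): V after F ✓
... plus 2 further pairs not listed.
Count: 26.

26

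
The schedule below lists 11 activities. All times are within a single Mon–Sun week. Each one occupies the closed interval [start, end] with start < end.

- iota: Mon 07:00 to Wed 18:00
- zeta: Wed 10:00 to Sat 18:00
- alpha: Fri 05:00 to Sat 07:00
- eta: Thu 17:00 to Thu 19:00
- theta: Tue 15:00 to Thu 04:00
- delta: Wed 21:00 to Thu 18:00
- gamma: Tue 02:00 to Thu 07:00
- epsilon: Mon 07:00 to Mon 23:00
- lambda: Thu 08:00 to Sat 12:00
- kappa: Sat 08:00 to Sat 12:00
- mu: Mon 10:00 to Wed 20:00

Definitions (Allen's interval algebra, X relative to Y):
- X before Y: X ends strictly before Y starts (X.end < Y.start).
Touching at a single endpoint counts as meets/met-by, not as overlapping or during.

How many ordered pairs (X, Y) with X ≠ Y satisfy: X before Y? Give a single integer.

Checking all 110 ordered pairs for relation 'before'; matching pairs in alphabetical order:
(alpha, kappa): alpha before kappa ✓
(delta, alpha): delta before alpha ✓
(delta, kappa): delta before kappa ✓
(epsilon, alpha): epsilon before alpha ✓
(epsilon, delta): epsilon before delta ✓
(epsilon, eta): epsilon before eta ✓
(epsilon, gamma): epsilon before gamma ✓
(epsilon, kappa): epsilon before kappa ✓
(epsilon, lambda): epsilon before lambda ✓
(epsilon, theta): epsilon before theta ✓
(epsilon, zeta): epsilon before zeta ✓
(eta, alpha): eta before alpha ✓
(eta, kappa): eta before kappa ✓
(gamma, alpha): gamma before alpha ✓
(gamma, eta): gamma before eta ✓
(gamma, kappa): gamma before kappa ✓
(gamma, lambda): gamma before lambda ✓
(iota, alpha): iota before alpha ✓
(iota, delta): iota before delta ✓
(iota, eta): iota before eta ✓
(iota, kappa): iota before kappa ✓
(iota, lambda): iota before lambda ✓
(mu, alpha): mu before alpha ✓
(mu, delta): mu before delta ✓
... plus 7 further pairs not listed.
Count: 31.

31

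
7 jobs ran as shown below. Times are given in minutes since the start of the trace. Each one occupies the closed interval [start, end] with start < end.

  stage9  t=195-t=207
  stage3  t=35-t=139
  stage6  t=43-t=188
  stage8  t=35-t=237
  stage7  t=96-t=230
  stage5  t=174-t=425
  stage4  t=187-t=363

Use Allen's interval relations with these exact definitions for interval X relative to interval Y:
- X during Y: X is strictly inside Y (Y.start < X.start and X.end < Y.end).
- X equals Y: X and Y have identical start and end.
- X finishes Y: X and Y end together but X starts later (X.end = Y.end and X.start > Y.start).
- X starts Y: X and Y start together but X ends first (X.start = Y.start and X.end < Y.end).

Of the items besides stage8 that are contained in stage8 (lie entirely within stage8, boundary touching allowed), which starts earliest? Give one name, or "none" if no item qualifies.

stage3

Target stage8 = [t=35, t=237].
stage3 [t=35, t=139] → starts → candidate.
stage4 [t=187, t=363] → overlapped-by → excluded.
stage5 [t=174, t=425] → overlapped-by → excluded.
stage6 [t=43, t=188] → during → candidate.
stage7 [t=96, t=230] → during → candidate.
stage9 [t=195, t=207] → during → candidate.
Among candidates, earliest start is t=35 → stage3.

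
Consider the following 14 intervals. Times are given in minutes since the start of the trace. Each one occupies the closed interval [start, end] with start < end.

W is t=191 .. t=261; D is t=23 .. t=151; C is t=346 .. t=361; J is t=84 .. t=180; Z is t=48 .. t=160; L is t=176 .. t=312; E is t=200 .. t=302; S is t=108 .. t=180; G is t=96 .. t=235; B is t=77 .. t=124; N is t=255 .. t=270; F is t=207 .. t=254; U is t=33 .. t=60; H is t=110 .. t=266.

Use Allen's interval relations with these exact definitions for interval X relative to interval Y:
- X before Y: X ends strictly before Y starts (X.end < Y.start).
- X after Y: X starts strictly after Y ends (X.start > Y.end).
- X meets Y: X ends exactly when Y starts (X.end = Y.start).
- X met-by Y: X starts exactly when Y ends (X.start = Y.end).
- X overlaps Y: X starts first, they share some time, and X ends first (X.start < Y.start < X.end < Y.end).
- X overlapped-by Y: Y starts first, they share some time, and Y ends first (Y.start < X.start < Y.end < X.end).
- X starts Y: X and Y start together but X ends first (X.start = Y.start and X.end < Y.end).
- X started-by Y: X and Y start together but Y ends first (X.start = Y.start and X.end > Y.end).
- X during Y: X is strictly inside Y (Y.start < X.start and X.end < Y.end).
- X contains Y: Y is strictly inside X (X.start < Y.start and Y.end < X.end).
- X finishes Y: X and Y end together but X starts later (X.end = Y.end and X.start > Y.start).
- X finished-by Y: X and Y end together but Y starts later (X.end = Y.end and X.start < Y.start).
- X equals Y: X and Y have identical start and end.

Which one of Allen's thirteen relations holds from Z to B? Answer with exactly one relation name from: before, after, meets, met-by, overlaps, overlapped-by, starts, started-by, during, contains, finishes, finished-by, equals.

Z = [t=48, t=160]; B = [t=77, t=124].
Compare endpoints: Z.start < B.start, Z.start < B.end, Z.end > B.start, Z.end > B.end.
That pattern is 'contains'.

contains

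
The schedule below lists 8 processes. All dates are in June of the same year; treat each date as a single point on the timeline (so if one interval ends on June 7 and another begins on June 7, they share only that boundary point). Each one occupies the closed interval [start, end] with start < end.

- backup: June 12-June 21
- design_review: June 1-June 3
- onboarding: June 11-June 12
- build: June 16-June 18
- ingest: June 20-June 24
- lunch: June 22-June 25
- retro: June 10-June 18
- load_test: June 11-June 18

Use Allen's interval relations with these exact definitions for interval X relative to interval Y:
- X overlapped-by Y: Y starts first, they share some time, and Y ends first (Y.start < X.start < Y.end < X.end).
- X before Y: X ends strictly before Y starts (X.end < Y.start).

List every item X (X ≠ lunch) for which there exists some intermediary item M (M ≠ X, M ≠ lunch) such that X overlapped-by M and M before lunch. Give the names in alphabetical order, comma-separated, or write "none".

backup, ingest

Target lunch = [June 22, June 25].
Intermediaries M with M before lunch: backup, build, design_review, load_test, onboarding, retro.
Via backup — items with X overlapped-by backup: ingest.
Via build — items with X overlapped-by build: none.
Via design_review — items with X overlapped-by design_review: none.
Via load_test — items with X overlapped-by load_test: backup.
Via onboarding — items with X overlapped-by onboarding: none.
Via retro — items with X overlapped-by retro: backup.
Union: backup, ingest.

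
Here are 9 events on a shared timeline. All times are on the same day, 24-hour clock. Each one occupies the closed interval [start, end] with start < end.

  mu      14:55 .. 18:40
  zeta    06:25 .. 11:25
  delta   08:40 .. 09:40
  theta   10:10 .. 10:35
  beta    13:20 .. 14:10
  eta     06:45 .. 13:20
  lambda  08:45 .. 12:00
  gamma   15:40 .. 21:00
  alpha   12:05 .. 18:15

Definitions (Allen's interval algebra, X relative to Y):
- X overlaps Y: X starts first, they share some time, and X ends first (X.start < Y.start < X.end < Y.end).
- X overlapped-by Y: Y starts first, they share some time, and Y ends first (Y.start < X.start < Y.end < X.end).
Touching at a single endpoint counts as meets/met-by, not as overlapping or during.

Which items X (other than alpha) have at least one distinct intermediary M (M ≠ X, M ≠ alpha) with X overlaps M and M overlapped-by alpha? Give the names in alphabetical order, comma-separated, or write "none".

Target alpha = [12:05, 18:15].
Intermediaries M with M overlapped-by alpha: gamma, mu.
Via gamma — items with X overlaps gamma: mu.
Via mu — items with X overlaps mu: none.
Union: mu.

mu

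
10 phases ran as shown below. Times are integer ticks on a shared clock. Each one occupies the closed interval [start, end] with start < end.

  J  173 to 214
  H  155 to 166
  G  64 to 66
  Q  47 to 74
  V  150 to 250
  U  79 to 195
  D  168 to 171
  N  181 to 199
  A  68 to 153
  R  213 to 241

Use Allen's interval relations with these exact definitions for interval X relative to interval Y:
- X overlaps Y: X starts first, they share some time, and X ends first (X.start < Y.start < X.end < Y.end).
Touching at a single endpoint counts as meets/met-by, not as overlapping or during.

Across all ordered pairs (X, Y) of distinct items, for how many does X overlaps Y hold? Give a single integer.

7

Checking all 90 ordered pairs for relation 'overlaps'; matching pairs in alphabetical order:
(A, U): A overlaps U ✓
(A, V): A overlaps V ✓
(J, R): J overlaps R ✓
(Q, A): Q overlaps A ✓
(U, J): U overlaps J ✓
(U, N): U overlaps N ✓
(U, V): U overlaps V ✓
Count: 7.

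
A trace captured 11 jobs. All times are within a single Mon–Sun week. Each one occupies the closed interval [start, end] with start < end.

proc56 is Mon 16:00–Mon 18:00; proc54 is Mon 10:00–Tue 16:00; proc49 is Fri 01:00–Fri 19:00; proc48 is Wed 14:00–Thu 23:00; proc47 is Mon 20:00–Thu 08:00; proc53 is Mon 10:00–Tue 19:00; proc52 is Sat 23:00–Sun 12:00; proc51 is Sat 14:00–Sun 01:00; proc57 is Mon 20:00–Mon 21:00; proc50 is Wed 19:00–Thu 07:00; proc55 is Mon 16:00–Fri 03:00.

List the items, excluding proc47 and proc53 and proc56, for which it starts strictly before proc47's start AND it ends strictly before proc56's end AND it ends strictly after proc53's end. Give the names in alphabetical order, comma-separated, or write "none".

Conditions: its start is strictly before proc47's start (X.start < Mon 20:00) AND its end is strictly before proc56's end (X.end < Mon 18:00) AND its end is strictly after proc53's end (X.end > Tue 19:00).
proc48: start Wed 14:00 < Mon 20:00? ✗; end Thu 23:00 < Mon 18:00? ✗; end Thu 23:00 > Tue 19:00? ✓ → no.
proc49: start Fri 01:00 < Mon 20:00? ✗; end Fri 19:00 < Mon 18:00? ✗; end Fri 19:00 > Tue 19:00? ✓ → no.
proc50: start Wed 19:00 < Mon 20:00? ✗; end Thu 07:00 < Mon 18:00? ✗; end Thu 07:00 > Tue 19:00? ✓ → no.
proc51: start Sat 14:00 < Mon 20:00? ✗; end Sun 01:00 < Mon 18:00? ✗; end Sun 01:00 > Tue 19:00? ✓ → no.
proc52: start Sat 23:00 < Mon 20:00? ✗; end Sun 12:00 < Mon 18:00? ✗; end Sun 12:00 > Tue 19:00? ✓ → no.
proc54: start Mon 10:00 < Mon 20:00? ✓; end Tue 16:00 < Mon 18:00? ✗; end Tue 16:00 > Tue 19:00? ✗ → no.
proc55: start Mon 16:00 < Mon 20:00? ✓; end Fri 03:00 < Mon 18:00? ✗; end Fri 03:00 > Tue 19:00? ✓ → no.
proc57: start Mon 20:00 < Mon 20:00? ✗; end Mon 21:00 < Mon 18:00? ✗; end Mon 21:00 > Tue 19:00? ✗ → no.
Result: none.

none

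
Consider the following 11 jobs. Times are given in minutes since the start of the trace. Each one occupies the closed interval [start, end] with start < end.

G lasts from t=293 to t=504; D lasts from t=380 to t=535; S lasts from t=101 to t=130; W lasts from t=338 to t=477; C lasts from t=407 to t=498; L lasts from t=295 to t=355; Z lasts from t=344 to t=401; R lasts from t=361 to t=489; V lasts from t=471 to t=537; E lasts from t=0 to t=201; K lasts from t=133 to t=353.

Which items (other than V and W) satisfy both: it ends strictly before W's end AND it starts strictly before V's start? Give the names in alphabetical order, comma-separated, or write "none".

Conditions: its end is strictly before W's end (X.end < t=477) AND its start is strictly before V's start (X.start < t=471).
C: end t=498 < t=477? ✗; start t=407 < t=471? ✓ → no.
D: end t=535 < t=477? ✗; start t=380 < t=471? ✓ → no.
E: end t=201 < t=477? ✓; start t=0 < t=471? ✓ → yes.
G: end t=504 < t=477? ✗; start t=293 < t=471? ✓ → no.
K: end t=353 < t=477? ✓; start t=133 < t=471? ✓ → yes.
L: end t=355 < t=477? ✓; start t=295 < t=471? ✓ → yes.
R: end t=489 < t=477? ✗; start t=361 < t=471? ✓ → no.
S: end t=130 < t=477? ✓; start t=101 < t=471? ✓ → yes.
Z: end t=401 < t=477? ✓; start t=344 < t=471? ✓ → yes.
Result: E, K, L, S, Z.

E, K, L, S, Z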